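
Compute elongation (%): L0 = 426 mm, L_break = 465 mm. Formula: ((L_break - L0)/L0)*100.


Formula: Elongation (%) = ((L_break - L0) / L0) * 100
Step 1: Extension = 465 - 426 = 39 mm
Step 2: Elongation = (39 / 426) * 100
Step 3: Elongation = 0.091549 * 100 = 9.1549% ≈ 9.2%

9.2%


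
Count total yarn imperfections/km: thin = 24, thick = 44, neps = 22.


Formula: Total = thin places + thick places + neps
Total = 24 + 44 + 22
Total = 90 imperfections/km

90 imperfections/km


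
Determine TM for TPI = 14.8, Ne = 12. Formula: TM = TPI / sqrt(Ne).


Formula: TM = TPI / sqrt(Ne)
Step 1: sqrt(Ne) = sqrt(12) = 3.4641
Step 2: TM = 14.8 / 3.4641 = 4.27

4.27 TM


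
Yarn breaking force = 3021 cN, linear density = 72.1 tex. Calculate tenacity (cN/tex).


Formula: Tenacity = Breaking force / Linear density
Tenacity = 3021 cN / 72.1 tex
Tenacity = 41.90 cN/tex

41.90 cN/tex


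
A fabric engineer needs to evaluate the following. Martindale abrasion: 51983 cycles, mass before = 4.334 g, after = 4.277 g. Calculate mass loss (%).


Formula: Mass loss% = ((m_before - m_after) / m_before) * 100
Step 1: Mass loss = 4.334 - 4.277 = 0.057 g
Step 2: Ratio = 0.057 / 4.334 = 0.0131518
Step 3: Mass loss% = 0.0131518 * 100 = 1.31518% ≈ 1.32%

1.32%


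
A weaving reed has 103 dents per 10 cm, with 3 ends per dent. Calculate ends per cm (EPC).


Formula: EPC = (dents per 10 cm * ends per dent) / 10
Step 1: Total ends per 10 cm = 103 * 3 = 309
Step 2: EPC = 309 / 10 = 30.9 ends/cm

30.9 ends/cm


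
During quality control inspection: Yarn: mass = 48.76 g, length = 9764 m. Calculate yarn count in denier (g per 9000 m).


Formula: den = (mass_g / length_m) * 9000
Substituting: den = (48.76 / 9764) * 9000
Intermediate: 48.76 / 9764 = 0.00499385 g/m
den = 0.00499385 * 9000 = 44.9 denier

44.9 denier


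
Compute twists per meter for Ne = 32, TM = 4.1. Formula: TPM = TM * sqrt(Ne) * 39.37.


Formula: TPM = TM * sqrt(Ne) * 39.37
Step 1: sqrt(Ne) = sqrt(32) = 5.6569
Step 2: TM * sqrt(Ne) = 4.1 * 5.6569 = 23.1933
Step 3: TPM = 23.1933 * 39.37 = 913 twists/m

913 twists/m


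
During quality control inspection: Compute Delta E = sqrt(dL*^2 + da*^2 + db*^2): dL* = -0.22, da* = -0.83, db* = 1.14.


Formula: Delta E = sqrt(dL*^2 + da*^2 + db*^2)
Step 1: dL*^2 = (-0.22)^2 = 0.0484
Step 2: da*^2 = (-0.83)^2 = 0.6889
Step 3: db*^2 = 1.14^2 = 1.2996
Step 4: Sum = 0.0484 + 0.6889 + 1.2996 = 2.0369
Step 5: Delta E = sqrt(2.0369) = 1.43

1.43 Delta E


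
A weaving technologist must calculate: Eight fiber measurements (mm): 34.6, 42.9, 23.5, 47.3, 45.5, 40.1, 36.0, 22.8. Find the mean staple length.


Formula: Mean = sum of lengths / count
Sum = 34.6 + 42.9 + 23.5 + 47.3 + 45.5 + 40.1 + 36.0 + 22.8
Sum = 292.7 mm
Mean = 292.7 / 8 = 36.59 mm

36.59 mm


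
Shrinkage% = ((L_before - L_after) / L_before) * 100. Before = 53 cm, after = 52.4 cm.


Formula: Shrinkage% = ((L_before - L_after) / L_before) * 100
Step 1: Shrinkage = 53 - 52.4 = 0.6 cm
Step 2: Shrinkage% = (0.6 / 53) * 100
Step 3: Shrinkage% = 0.011321 * 100 = 1.1321% ≈ 1.1%

1.1%


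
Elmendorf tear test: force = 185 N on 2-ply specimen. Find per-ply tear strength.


Formula: Per-ply strength = Total force / Number of plies
Per-ply = 185 N / 2
Per-ply = 92.5 N

92.5 N


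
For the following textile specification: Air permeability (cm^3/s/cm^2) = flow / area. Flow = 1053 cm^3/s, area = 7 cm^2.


Formula: Air Permeability = Airflow / Test Area
AP = 1053 cm^3/s / 7 cm^2
AP = 150.4 cm^3/s/cm^2

150.4 cm^3/s/cm^2


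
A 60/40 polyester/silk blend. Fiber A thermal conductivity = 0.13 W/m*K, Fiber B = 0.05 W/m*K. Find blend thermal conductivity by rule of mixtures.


Formula: Blend property = (fraction_A * property_A) + (fraction_B * property_B)
Step 1: Contribution A = 60/100 * 0.13 W/m*K = 0.078 W/m*K
Step 2: Contribution B = 40/100 * 0.05 W/m*K = 0.02 W/m*K
Step 3: Blend thermal conductivity = 0.078 + 0.02 = 0.098 W/m*K

0.098 W/m*K


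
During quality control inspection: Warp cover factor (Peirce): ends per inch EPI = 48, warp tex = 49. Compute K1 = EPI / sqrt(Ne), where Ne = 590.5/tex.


Formula: K1 = EPI / sqrt(Ne), with Ne = 590.5 / tex_warp
Step 1: Ne = 590.5 / 49 = 12.051
Step 2: sqrt(Ne) = sqrt(12.051) = 3.4715
Step 3: K1 = 48 / 3.4715 = 13.8

13.8


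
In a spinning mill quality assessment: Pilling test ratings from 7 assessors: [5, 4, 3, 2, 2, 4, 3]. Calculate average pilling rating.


Formula: Mean = sum / count
Sum = 5 + 4 + 3 + 2 + 2 + 4 + 3 = 23
Mean = 23 / 7 = 3.3

3.3


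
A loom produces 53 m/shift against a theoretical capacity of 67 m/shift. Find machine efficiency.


Formula: Efficiency% = (Actual output / Theoretical output) * 100
Efficiency% = (53 / 67) * 100
Efficiency% = 0.791045 * 100 = 79.1045% ≈ 79.1%

79.1%


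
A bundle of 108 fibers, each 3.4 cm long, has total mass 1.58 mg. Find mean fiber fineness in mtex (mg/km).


Formula: fineness (mtex) = mass (mg) / total length (km) = (mass_mg / total_length_m) * 1000
Step 1: Convert fiber length: 3.4 cm = 0.034 m
Step 2: Total fiber length = 108 * 0.034 = 3.672 m
Step 3: Linear density = 1.58 mg / 3.672 m = 0.4303 mg/m
Step 4: fineness = 0.4303 * 1000 = 430.3 mtex

430.3 mtex


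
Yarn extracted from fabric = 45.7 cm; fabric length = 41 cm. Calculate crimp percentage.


Formula: Crimp% = ((L_yarn - L_fabric) / L_fabric) * 100
Step 1: Extension = 45.7 - 41 = 4.7 cm
Step 2: Crimp% = (4.7 / 41) * 100
Step 3: Crimp% = 0.114634 * 100 = 11.4634% ≈ 11.5%

11.5%


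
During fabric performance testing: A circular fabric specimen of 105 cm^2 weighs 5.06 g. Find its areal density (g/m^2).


Formula: GSM = mass_g / area_m2
Step 1: Convert area: 105 cm^2 = 105 / 10000 = 0.0105 m^2
Step 2: GSM = 5.06 g / 0.0105 m^2 = 481.9 g/m^2

481.9 g/m^2


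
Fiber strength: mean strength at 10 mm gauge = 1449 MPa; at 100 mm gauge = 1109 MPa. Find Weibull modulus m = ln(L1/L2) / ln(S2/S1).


Formula: m = ln(L1/L2) / ln(S2/S1)
Step 1: ln(L1/L2) = ln(10/100) = -2.30259
Step 2: S2/S1 = 1109/1449 = 0.76536
Step 3: ln(S2/S1) = ln(0.76536) = -0.26741
Step 4: m = -2.30259 / -0.26741 = 8.61

8.61 (Weibull m)


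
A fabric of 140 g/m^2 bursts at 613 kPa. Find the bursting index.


Formula: Bursting Index = Bursting Strength / Fabric GSM
BI = 613 kPa / 140 g/m^2
BI = 4.379 kPa/(g/m^2)

4.379 kPa/(g/m^2)


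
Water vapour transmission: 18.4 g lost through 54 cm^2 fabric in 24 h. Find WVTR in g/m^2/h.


Formula: WVTR = mass_loss / (area * time)
Step 1: Convert area: 54 cm^2 = 0.0054 m^2
Step 2: WVTR = 18.4 g / (0.0054 m^2 * 24 h)
Step 3: WVTR = 18.4 / 0.1296 = 142.0 g/m^2/h

142.0 g/m^2/h


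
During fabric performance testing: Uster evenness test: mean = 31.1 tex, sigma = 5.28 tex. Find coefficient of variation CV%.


Formula: CV% = (standard deviation / mean) * 100
Step 1: Ratio = 5.28 / 31.1 = 0.169775
Step 2: CV% = 0.169775 * 100 = 16.9775% ≈ 17.0%

17.0%


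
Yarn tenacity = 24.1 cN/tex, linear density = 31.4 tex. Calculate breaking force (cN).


Formula: Breaking force = Tenacity * Linear density
F = 24.1 cN/tex * 31.4 tex
F = 756.74 cN

756.74 cN


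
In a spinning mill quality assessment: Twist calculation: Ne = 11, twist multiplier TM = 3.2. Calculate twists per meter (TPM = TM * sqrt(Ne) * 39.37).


Formula: TPM = TM * sqrt(Ne) * 39.37
Step 1: sqrt(Ne) = sqrt(11) = 3.3166
Step 2: TM * sqrt(Ne) = 3.2 * 3.3166 = 10.6131
Step 3: TPM = 10.6131 * 39.37 = 418 twists/m

418 twists/m


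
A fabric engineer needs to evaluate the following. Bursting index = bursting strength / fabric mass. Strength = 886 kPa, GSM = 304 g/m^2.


Formula: Bursting Index = Bursting Strength / Fabric GSM
BI = 886 kPa / 304 g/m^2
BI = 2.914 kPa/(g/m^2)

2.914 kPa/(g/m^2)


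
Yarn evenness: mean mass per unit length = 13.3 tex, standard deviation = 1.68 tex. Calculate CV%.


Formula: CV% = (standard deviation / mean) * 100
Step 1: Ratio = 1.68 / 13.3 = 0.126316
Step 2: CV% = 0.126316 * 100 = 12.6316% ≈ 12.6%

12.6%


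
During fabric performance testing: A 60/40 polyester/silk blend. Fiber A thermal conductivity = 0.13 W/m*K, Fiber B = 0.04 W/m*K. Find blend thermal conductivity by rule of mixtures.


Formula: Blend property = (fraction_A * property_A) + (fraction_B * property_B)
Step 1: Contribution A = 60/100 * 0.13 W/m*K = 0.078 W/m*K
Step 2: Contribution B = 40/100 * 0.04 W/m*K = 0.016 W/m*K
Step 3: Blend thermal conductivity = 0.078 + 0.016 = 0.094 W/m*K

0.094 W/m*K


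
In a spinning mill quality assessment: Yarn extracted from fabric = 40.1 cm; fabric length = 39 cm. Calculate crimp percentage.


Formula: Crimp% = ((L_yarn - L_fabric) / L_fabric) * 100
Step 1: Extension = 40.1 - 39 = 1.1 cm
Step 2: Crimp% = (1.1 / 39) * 100
Step 3: Crimp% = 0.028205 * 100 = 2.8205% ≈ 2.8%

2.8%


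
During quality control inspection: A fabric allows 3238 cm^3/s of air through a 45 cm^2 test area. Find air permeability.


Formula: Air Permeability = Airflow / Test Area
AP = 3238 cm^3/s / 45 cm^2
AP = 72.0 cm^3/s/cm^2

72.0 cm^3/s/cm^2


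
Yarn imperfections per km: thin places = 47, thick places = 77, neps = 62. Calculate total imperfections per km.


Formula: Total = thin places + thick places + neps
Total = 47 + 77 + 62
Total = 186 imperfections/km

186 imperfections/km


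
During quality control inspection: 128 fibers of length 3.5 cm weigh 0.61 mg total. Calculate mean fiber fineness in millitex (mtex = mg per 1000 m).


Formula: fineness (mtex) = mass (mg) / total length (km) = (mass_mg / total_length_m) * 1000
Step 1: Convert fiber length: 3.5 cm = 0.035 m
Step 2: Total fiber length = 128 * 0.035 = 4.48 m
Step 3: Linear density = 0.61 mg / 4.48 m = 0.1362 mg/m
Step 4: fineness = 0.1362 * 1000 = 136.2 mtex

136.2 mtex


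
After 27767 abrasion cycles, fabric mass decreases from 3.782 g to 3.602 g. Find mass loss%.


Formula: Mass loss% = ((m_before - m_after) / m_before) * 100
Step 1: Mass loss = 3.782 - 3.602 = 0.18 g
Step 2: Ratio = 0.18 / 3.782 = 0.0475939
Step 3: Mass loss% = 0.0475939 * 100 = 4.75939% ≈ 4.76%

4.76%


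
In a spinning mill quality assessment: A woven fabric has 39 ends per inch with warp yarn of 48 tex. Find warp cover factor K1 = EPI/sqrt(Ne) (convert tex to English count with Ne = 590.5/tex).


Formula: K1 = EPI / sqrt(Ne), with Ne = 590.5 / tex_warp
Step 1: Ne = 590.5 / 48 = 12.302
Step 2: sqrt(Ne) = sqrt(12.302) = 3.5074
Step 3: K1 = 39 / 3.5074 = 11.1

11.1


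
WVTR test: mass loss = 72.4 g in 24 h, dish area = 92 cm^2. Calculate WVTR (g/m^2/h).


Formula: WVTR = mass_loss / (area * time)
Step 1: Convert area: 92 cm^2 = 0.0092 m^2
Step 2: WVTR = 72.4 g / (0.0092 m^2 * 24 h)
Step 3: WVTR = 72.4 / 0.2208 = 327.9 g/m^2/h

327.9 g/m^2/h


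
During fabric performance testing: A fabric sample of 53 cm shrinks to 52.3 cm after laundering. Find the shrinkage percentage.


Formula: Shrinkage% = ((L_before - L_after) / L_before) * 100
Step 1: Shrinkage = 53 - 52.3 = 0.7 cm
Step 2: Shrinkage% = (0.7 / 53) * 100
Step 3: Shrinkage% = 0.013208 * 100 = 1.3208% ≈ 1.3%

1.3%


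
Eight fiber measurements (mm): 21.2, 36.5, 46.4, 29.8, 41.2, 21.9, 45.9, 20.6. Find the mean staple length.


Formula: Mean = sum of lengths / count
Sum = 21.2 + 36.5 + 46.4 + 29.8 + 41.2 + 21.9 + 45.9 + 20.6
Sum = 263.5 mm
Mean = 263.5 / 8 = 32.94 mm

32.94 mm


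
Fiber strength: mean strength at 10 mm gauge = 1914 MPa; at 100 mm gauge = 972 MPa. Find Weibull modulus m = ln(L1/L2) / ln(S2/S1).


Formula: m = ln(L1/L2) / ln(S2/S1)
Step 1: ln(L1/L2) = ln(10/100) = -2.30259
Step 2: S2/S1 = 972/1914 = 0.50784
Step 3: ln(S2/S1) = ln(0.50784) = -0.67759
Step 4: m = -2.30259 / -0.67759 = 3.40

3.40 (Weibull m)


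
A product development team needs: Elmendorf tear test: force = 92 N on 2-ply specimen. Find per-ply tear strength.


Formula: Per-ply strength = Total force / Number of plies
Per-ply = 92 N / 2
Per-ply = 46 N

46 N


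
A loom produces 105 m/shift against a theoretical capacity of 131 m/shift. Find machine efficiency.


Formula: Efficiency% = (Actual output / Theoretical output) * 100
Efficiency% = (105 / 131) * 100
Efficiency% = 0.801527 * 100 = 80.1527% ≈ 80.2%

80.2%


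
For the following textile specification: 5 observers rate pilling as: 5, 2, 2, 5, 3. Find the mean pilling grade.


Formula: Mean = sum / count
Sum = 5 + 2 + 2 + 5 + 3 = 17
Mean = 17 / 5 = 3.4

3.4


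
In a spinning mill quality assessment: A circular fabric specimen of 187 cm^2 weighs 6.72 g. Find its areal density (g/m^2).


Formula: GSM = mass_g / area_m2
Step 1: Convert area: 187 cm^2 = 187 / 10000 = 0.0187 m^2
Step 2: GSM = 6.72 g / 0.0187 m^2 = 359.4 g/m^2

359.4 g/m^2


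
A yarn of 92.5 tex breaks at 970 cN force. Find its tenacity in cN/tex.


Formula: Tenacity = Breaking force / Linear density
Tenacity = 970 cN / 92.5 tex
Tenacity = 10.49 cN/tex

10.49 cN/tex


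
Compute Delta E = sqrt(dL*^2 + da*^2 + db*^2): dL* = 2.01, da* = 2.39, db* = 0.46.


Formula: Delta E = sqrt(dL*^2 + da*^2 + db*^2)
Step 1: dL*^2 = 2.01^2 = 4.0401
Step 2: da*^2 = 2.39^2 = 5.7121
Step 3: db*^2 = 0.46^2 = 0.2116
Step 4: Sum = 4.0401 + 5.7121 + 0.2116 = 9.9638
Step 5: Delta E = sqrt(9.9638) = 3.16

3.16 Delta E


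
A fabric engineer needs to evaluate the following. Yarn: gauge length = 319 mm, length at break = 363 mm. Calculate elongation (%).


Formula: Elongation (%) = ((L_break - L0) / L0) * 100
Step 1: Extension = 363 - 319 = 44 mm
Step 2: Elongation = (44 / 319) * 100
Step 3: Elongation = 0.137931 * 100 = 13.7931% ≈ 13.8%

13.8%


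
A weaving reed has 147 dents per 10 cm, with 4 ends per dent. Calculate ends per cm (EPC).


Formula: EPC = (dents per 10 cm * ends per dent) / 10
Step 1: Total ends per 10 cm = 147 * 4 = 588
Step 2: EPC = 588 / 10 = 58.8 ends/cm

58.8 ends/cm


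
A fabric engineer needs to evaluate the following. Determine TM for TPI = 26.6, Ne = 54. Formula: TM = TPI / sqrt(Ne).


Formula: TM = TPI / sqrt(Ne)
Step 1: sqrt(Ne) = sqrt(54) = 7.3485
Step 2: TM = 26.6 / 7.3485 = 3.62

3.62 TM


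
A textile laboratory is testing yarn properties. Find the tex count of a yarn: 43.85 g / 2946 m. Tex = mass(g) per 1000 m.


Formula: Tex = (mass_g / length_m) * 1000
Substituting: Tex = (43.85 / 2946) * 1000
Intermediate: 43.85 / 2946 = 0.01488459 g/m
Tex = 0.01488459 * 1000 = 14.88 tex

14.88 tex


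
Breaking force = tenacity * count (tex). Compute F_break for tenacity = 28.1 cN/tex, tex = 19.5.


Formula: Breaking force = Tenacity * Linear density
F = 28.1 cN/tex * 19.5 tex
F = 547.95 cN

547.95 cN


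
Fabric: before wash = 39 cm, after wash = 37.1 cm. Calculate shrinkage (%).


Formula: Shrinkage% = ((L_before - L_after) / L_before) * 100
Step 1: Shrinkage = 39 - 37.1 = 1.9 cm
Step 2: Shrinkage% = (1.9 / 39) * 100
Step 3: Shrinkage% = 0.048718 * 100 = 4.8718% ≈ 4.9%

4.9%


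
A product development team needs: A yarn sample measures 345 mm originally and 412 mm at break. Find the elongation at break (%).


Formula: Elongation (%) = ((L_break - L0) / L0) * 100
Step 1: Extension = 412 - 345 = 67 mm
Step 2: Elongation = (67 / 345) * 100
Step 3: Elongation = 0.194203 * 100 = 19.4203% ≈ 19.4%

19.4%


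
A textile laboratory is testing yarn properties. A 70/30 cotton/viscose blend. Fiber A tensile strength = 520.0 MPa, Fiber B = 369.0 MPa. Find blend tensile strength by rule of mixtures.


Formula: Blend property = (fraction_A * property_A) + (fraction_B * property_B)
Step 1: Contribution A = 70/100 * 520.0 MPa = 364.0 MPa
Step 2: Contribution B = 30/100 * 369.0 MPa = 110.7 MPa
Step 3: Blend tensile strength = 364.0 + 110.7 = 474.7 MPa

474.7 MPa


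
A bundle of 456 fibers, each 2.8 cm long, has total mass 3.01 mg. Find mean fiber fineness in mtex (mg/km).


Formula: fineness (mtex) = mass (mg) / total length (km) = (mass_mg / total_length_m) * 1000
Step 1: Convert fiber length: 2.8 cm = 0.028 m
Step 2: Total fiber length = 456 * 0.028 = 12.768 m
Step 3: Linear density = 3.01 mg / 12.768 m = 0.2357 mg/m
Step 4: fineness = 0.2357 * 1000 = 235.7 mtex

235.7 mtex


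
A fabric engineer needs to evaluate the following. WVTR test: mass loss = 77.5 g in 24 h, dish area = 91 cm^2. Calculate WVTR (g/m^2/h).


Formula: WVTR = mass_loss / (area * time)
Step 1: Convert area: 91 cm^2 = 0.0091 m^2
Step 2: WVTR = 77.5 g / (0.0091 m^2 * 24 h)
Step 3: WVTR = 77.5 / 0.2184 = 354.9 g/m^2/h

354.9 g/m^2/h


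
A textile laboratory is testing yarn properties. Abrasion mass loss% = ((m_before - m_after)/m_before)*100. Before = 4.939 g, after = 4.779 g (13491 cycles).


Formula: Mass loss% = ((m_before - m_after) / m_before) * 100
Step 1: Mass loss = 4.939 - 4.779 = 0.16 g
Step 2: Ratio = 0.16 / 4.939 = 0.0323952
Step 3: Mass loss% = 0.0323952 * 100 = 3.23952% ≈ 3.24%

3.24%


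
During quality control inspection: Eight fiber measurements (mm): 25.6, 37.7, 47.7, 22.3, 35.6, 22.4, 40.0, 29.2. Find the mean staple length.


Formula: Mean = sum of lengths / count
Sum = 25.6 + 37.7 + 47.7 + 22.3 + 35.6 + 22.4 + 40.0 + 29.2
Sum = 260.5 mm
Mean = 260.5 / 8 = 32.56 mm

32.56 mm


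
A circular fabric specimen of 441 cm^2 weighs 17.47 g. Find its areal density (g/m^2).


Formula: GSM = mass_g / area_m2
Step 1: Convert area: 441 cm^2 = 441 / 10000 = 0.0441 m^2
Step 2: GSM = 17.47 g / 0.0441 m^2 = 396.1 g/m^2

396.1 g/m^2


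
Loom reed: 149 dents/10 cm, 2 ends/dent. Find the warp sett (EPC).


Formula: EPC = (dents per 10 cm * ends per dent) / 10
Step 1: Total ends per 10 cm = 149 * 2 = 298
Step 2: EPC = 298 / 10 = 29.8 ends/cm

29.8 ends/cm


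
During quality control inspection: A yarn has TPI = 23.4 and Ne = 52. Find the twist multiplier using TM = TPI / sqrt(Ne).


Formula: TM = TPI / sqrt(Ne)
Step 1: sqrt(Ne) = sqrt(52) = 7.2111
Step 2: TM = 23.4 / 7.2111 = 3.24

3.24 TM


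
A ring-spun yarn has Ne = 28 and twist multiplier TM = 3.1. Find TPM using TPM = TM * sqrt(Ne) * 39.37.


Formula: TPM = TM * sqrt(Ne) * 39.37
Step 1: sqrt(Ne) = sqrt(28) = 5.2915
Step 2: TM * sqrt(Ne) = 3.1 * 5.2915 = 16.4037
Step 3: TPM = 16.4037 * 39.37 = 646 twists/m

646 twists/m


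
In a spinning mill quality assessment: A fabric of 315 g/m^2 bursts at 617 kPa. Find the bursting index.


Formula: Bursting Index = Bursting Strength / Fabric GSM
BI = 617 kPa / 315 g/m^2
BI = 1.959 kPa/(g/m^2)

1.959 kPa/(g/m^2)


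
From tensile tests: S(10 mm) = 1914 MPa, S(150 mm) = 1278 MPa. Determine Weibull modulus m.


Formula: m = ln(L1/L2) / ln(S2/S1)
Step 1: ln(L1/L2) = ln(10/150) = -2.70805
Step 2: S2/S1 = 1278/1914 = 0.66771
Step 3: ln(S2/S1) = ln(0.66771) = -0.40390
Step 4: m = -2.70805 / -0.40390 = 6.70

6.70 (Weibull m)


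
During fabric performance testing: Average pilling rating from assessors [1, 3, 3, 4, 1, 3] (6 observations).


Formula: Mean = sum / count
Sum = 1 + 3 + 3 + 4 + 1 + 3 = 15
Mean = 15 / 6 = 2.5

2.5


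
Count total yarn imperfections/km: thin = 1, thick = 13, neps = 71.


Formula: Total = thin places + thick places + neps
Total = 1 + 13 + 71
Total = 85 imperfections/km

85 imperfections/km


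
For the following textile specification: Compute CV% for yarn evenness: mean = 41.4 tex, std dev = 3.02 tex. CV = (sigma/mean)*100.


Formula: CV% = (standard deviation / mean) * 100
Step 1: Ratio = 3.02 / 41.4 = 0.072947
Step 2: CV% = 0.072947 * 100 = 7.2947% ≈ 7.3%

7.3%


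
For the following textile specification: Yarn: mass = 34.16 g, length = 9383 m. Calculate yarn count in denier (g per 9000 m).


Formula: den = (mass_g / length_m) * 9000
Substituting: den = (34.16 / 9383) * 9000
Intermediate: 34.16 / 9383 = 0.00364063 g/m
den = 0.00364063 * 9000 = 32.8 denier

32.8 denier


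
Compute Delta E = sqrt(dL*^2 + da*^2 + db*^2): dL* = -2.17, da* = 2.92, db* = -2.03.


Formula: Delta E = sqrt(dL*^2 + da*^2 + db*^2)
Step 1: dL*^2 = (-2.17)^2 = 4.7089
Step 2: da*^2 = 2.92^2 = 8.5264
Step 3: db*^2 = (-2.03)^2 = 4.1209
Step 4: Sum = 4.7089 + 8.5264 + 4.1209 = 17.3562
Step 5: Delta E = sqrt(17.3562) = 4.17

4.17 Delta E


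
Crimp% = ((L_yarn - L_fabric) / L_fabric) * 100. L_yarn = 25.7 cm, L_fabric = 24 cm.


Formula: Crimp% = ((L_yarn - L_fabric) / L_fabric) * 100
Step 1: Extension = 25.7 - 24 = 1.7 cm
Step 2: Crimp% = (1.7 / 24) * 100
Step 3: Crimp% = 0.070833 * 100 = 7.0833% ≈ 7.1%

7.1%


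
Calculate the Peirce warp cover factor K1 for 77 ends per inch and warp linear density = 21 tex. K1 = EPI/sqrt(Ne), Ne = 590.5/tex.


Formula: K1 = EPI / sqrt(Ne), with Ne = 590.5 / tex_warp
Step 1: Ne = 590.5 / 21 = 28.119
Step 2: sqrt(Ne) = sqrt(28.119) = 5.3027
Step 3: K1 = 77 / 5.3027 = 14.5

14.5


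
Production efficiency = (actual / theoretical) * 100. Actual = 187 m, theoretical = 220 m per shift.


Formula: Efficiency% = (Actual output / Theoretical output) * 100
Efficiency% = (187 / 220) * 100
Efficiency% = 0.85 * 100 = 85.0%

85.0%


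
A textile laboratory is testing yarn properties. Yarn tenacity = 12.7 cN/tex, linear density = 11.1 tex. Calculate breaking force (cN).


Formula: Breaking force = Tenacity * Linear density
F = 12.7 cN/tex * 11.1 tex
F = 140.97 cN

140.97 cN


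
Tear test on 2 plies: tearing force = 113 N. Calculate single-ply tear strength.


Formula: Per-ply strength = Total force / Number of plies
Per-ply = 113 N / 2
Per-ply = 56.5 N

56.5 N


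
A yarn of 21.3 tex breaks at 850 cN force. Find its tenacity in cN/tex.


Formula: Tenacity = Breaking force / Linear density
Tenacity = 850 cN / 21.3 tex
Tenacity = 39.91 cN/tex

39.91 cN/tex


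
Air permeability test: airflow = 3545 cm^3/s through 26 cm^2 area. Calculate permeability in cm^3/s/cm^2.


Formula: Air Permeability = Airflow / Test Area
AP = 3545 cm^3/s / 26 cm^2
AP = 136.3 cm^3/s/cm^2

136.3 cm^3/s/cm^2


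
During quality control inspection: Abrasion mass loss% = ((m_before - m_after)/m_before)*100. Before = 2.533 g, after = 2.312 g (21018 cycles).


Formula: Mass loss% = ((m_before - m_after) / m_before) * 100
Step 1: Mass loss = 2.533 - 2.312 = 0.221 g
Step 2: Ratio = 0.221 / 2.533 = 0.0872483
Step 3: Mass loss% = 0.0872483 * 100 = 8.72483% ≈ 8.72%

8.72%


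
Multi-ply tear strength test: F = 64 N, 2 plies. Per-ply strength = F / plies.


Formula: Per-ply strength = Total force / Number of plies
Per-ply = 64 N / 2
Per-ply = 32 N

32 N


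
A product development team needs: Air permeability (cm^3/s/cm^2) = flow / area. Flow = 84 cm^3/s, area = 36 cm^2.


Formula: Air Permeability = Airflow / Test Area
AP = 84 cm^3/s / 36 cm^2
AP = 2.3 cm^3/s/cm^2

2.3 cm^3/s/cm^2


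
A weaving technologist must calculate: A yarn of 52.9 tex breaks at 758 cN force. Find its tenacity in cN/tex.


Formula: Tenacity = Breaking force / Linear density
Tenacity = 758 cN / 52.9 tex
Tenacity = 14.33 cN/tex

14.33 cN/tex


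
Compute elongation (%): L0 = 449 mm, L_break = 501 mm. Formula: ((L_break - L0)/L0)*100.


Formula: Elongation (%) = ((L_break - L0) / L0) * 100
Step 1: Extension = 501 - 449 = 52 mm
Step 2: Elongation = (52 / 449) * 100
Step 3: Elongation = 0.115813 * 100 = 11.5813% ≈ 11.6%

11.6%


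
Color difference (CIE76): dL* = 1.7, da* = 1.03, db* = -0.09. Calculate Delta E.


Formula: Delta E = sqrt(dL*^2 + da*^2 + db*^2)
Step 1: dL*^2 = 1.7^2 = 2.89
Step 2: da*^2 = 1.03^2 = 1.0609
Step 3: db*^2 = (-0.09)^2 = 0.0081
Step 4: Sum = 2.89 + 1.0609 + 0.0081 = 3.959
Step 5: Delta E = sqrt(3.959) = 1.99

1.99 Delta E


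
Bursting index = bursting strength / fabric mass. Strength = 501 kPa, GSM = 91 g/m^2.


Formula: Bursting Index = Bursting Strength / Fabric GSM
BI = 501 kPa / 91 g/m^2
BI = 5.505 kPa/(g/m^2)

5.505 kPa/(g/m^2)


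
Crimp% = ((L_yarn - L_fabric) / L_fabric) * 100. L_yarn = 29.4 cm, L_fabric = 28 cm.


Formula: Crimp% = ((L_yarn - L_fabric) / L_fabric) * 100
Step 1: Extension = 29.4 - 28 = 1.4 cm
Step 2: Crimp% = (1.4 / 28) * 100
Step 3: Crimp% = 0.05 * 100 = 5.0%

5.0%


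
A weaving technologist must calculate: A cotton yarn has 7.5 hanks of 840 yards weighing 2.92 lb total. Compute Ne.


Formula: Ne = hanks / mass_lb
Substituting: Ne = 7.5 / 2.92
Ne = 2.6

2.6 Ne


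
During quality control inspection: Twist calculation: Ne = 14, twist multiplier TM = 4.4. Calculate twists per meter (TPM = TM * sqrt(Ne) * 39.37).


Formula: TPM = TM * sqrt(Ne) * 39.37
Step 1: sqrt(Ne) = sqrt(14) = 3.7417
Step 2: TM * sqrt(Ne) = 4.4 * 3.7417 = 16.4635
Step 3: TPM = 16.4635 * 39.37 = 648 twists/m

648 twists/m


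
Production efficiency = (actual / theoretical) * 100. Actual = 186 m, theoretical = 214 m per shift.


Formula: Efficiency% = (Actual output / Theoretical output) * 100
Efficiency% = (186 / 214) * 100
Efficiency% = 0.869159 * 100 = 86.9159% ≈ 86.9%

86.9%


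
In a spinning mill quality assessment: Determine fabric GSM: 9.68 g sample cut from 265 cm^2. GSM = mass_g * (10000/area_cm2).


Formula: GSM = mass_g / area_m2
Step 1: Convert area: 265 cm^2 = 265 / 10000 = 0.0265 m^2
Step 2: GSM = 9.68 g / 0.0265 m^2 = 365.3 g/m^2

365.3 g/m^2


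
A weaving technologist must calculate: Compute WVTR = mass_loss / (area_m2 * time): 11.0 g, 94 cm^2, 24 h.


Formula: WVTR = mass_loss / (area * time)
Step 1: Convert area: 94 cm^2 = 0.0094 m^2
Step 2: WVTR = 11.0 g / (0.0094 m^2 * 24 h)
Step 3: WVTR = 11.0 / 0.2256 = 48.8 g/m^2/h

48.8 g/m^2/h


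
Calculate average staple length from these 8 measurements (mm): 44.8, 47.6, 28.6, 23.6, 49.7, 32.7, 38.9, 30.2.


Formula: Mean = sum of lengths / count
Sum = 44.8 + 47.6 + 28.6 + 23.6 + 49.7 + 32.7 + 38.9 + 30.2
Sum = 296.1 mm
Mean = 296.1 / 8 = 37.01 mm

37.01 mm


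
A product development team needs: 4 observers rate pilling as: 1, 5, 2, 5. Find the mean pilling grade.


Formula: Mean = sum / count
Sum = 1 + 5 + 2 + 5 = 13
Mean = 13 / 4 = 3.3

3.3


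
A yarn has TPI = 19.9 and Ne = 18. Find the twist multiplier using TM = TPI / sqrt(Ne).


Formula: TM = TPI / sqrt(Ne)
Step 1: sqrt(Ne) = sqrt(18) = 4.2426
Step 2: TM = 19.9 / 4.2426 = 4.69

4.69 TM


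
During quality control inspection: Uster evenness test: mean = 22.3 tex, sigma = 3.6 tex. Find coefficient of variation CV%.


Formula: CV% = (standard deviation / mean) * 100
Step 1: Ratio = 3.6 / 22.3 = 0.161435
Step 2: CV% = 0.161435 * 100 = 16.1435% ≈ 16.1%

16.1%


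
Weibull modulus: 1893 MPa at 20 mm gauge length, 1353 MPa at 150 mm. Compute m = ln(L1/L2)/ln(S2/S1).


Formula: m = ln(L1/L2) / ln(S2/S1)
Step 1: ln(L1/L2) = ln(20/150) = -2.01490
Step 2: S2/S1 = 1353/1893 = 0.71474
Step 3: ln(S2/S1) = ln(0.71474) = -0.33584
Step 4: m = -2.01490 / -0.33584 = 6.00

6.00 (Weibull m)


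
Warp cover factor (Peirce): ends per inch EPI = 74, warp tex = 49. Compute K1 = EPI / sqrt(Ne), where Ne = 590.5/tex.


Formula: K1 = EPI / sqrt(Ne), with Ne = 590.5 / tex_warp
Step 1: Ne = 590.5 / 49 = 12.051
Step 2: sqrt(Ne) = sqrt(12.051) = 3.4715
Step 3: K1 = 74 / 3.4715 = 21.3

21.3


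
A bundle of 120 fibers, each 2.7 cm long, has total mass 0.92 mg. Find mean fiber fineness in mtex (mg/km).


Formula: fineness (mtex) = mass (mg) / total length (km) = (mass_mg / total_length_m) * 1000
Step 1: Convert fiber length: 2.7 cm = 0.027 m
Step 2: Total fiber length = 120 * 0.027 = 3.24 m
Step 3: Linear density = 0.92 mg / 3.24 m = 0.2840 mg/m
Step 4: fineness = 0.2840 * 1000 = 284.0 mtex

284.0 mtex


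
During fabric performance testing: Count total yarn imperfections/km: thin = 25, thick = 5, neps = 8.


Formula: Total = thin places + thick places + neps
Total = 25 + 5 + 8
Total = 38 imperfections/km

38 imperfections/km


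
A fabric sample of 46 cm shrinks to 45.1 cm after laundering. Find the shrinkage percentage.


Formula: Shrinkage% = ((L_before - L_after) / L_before) * 100
Step 1: Shrinkage = 46 - 45.1 = 0.9 cm
Step 2: Shrinkage% = (0.9 / 46) * 100
Step 3: Shrinkage% = 0.019565 * 100 = 1.9565% ≈ 2.0%

2.0%


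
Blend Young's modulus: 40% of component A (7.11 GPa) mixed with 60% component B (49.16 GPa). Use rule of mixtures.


Formula: Blend property = (fraction_A * property_A) + (fraction_B * property_B)
Step 1: Contribution A = 40/100 * 7.11 GPa = 2.844 GPa
Step 2: Contribution B = 60/100 * 49.16 GPa = 29.496 GPa
Step 3: Blend Young's modulus = 2.844 + 29.496 = 32.34 GPa

32.34 GPa


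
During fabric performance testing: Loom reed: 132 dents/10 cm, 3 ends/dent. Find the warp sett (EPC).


Formula: EPC = (dents per 10 cm * ends per dent) / 10
Step 1: Total ends per 10 cm = 132 * 3 = 396
Step 2: EPC = 396 / 10 = 39.6 ends/cm

39.6 ends/cm


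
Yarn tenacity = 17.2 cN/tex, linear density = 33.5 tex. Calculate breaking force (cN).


Formula: Breaking force = Tenacity * Linear density
F = 17.2 cN/tex * 33.5 tex
F = 576.20 cN

576.20 cN


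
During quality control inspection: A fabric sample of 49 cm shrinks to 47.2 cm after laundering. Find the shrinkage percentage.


Formula: Shrinkage% = ((L_before - L_after) / L_before) * 100
Step 1: Shrinkage = 49 - 47.2 = 1.8 cm
Step 2: Shrinkage% = (1.8 / 49) * 100
Step 3: Shrinkage% = 0.036735 * 100 = 3.6735% ≈ 3.7%

3.7%


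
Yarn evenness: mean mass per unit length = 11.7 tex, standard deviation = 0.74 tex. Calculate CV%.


Formula: CV% = (standard deviation / mean) * 100
Step 1: Ratio = 0.74 / 11.7 = 0.063248
Step 2: CV% = 0.063248 * 100 = 6.3248% ≈ 6.3%

6.3%


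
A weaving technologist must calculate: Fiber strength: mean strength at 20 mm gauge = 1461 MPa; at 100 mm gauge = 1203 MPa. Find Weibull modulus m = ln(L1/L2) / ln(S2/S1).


Formula: m = ln(L1/L2) / ln(S2/S1)
Step 1: ln(L1/L2) = ln(20/100) = -1.60944
Step 2: S2/S1 = 1203/1461 = 0.82341
Step 3: ln(S2/S1) = ln(0.82341) = -0.19430
Step 4: m = -1.60944 / -0.19430 = 8.28

8.28 (Weibull m)


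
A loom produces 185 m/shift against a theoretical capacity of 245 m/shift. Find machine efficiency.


Formula: Efficiency% = (Actual output / Theoretical output) * 100
Efficiency% = (185 / 245) * 100
Efficiency% = 0.755102 * 100 = 75.5102% ≈ 75.5%

75.5%


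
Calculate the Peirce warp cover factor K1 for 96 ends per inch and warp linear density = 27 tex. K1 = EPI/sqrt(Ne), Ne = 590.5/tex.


Formula: K1 = EPI / sqrt(Ne), with Ne = 590.5 / tex_warp
Step 1: Ne = 590.5 / 27 = 21.87
Step 2: sqrt(Ne) = sqrt(21.87) = 4.6765
Step 3: K1 = 96 / 4.6765 = 20.5

20.5


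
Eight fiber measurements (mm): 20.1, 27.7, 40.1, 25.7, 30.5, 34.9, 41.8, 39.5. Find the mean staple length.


Formula: Mean = sum of lengths / count
Sum = 20.1 + 27.7 + 40.1 + 25.7 + 30.5 + 34.9 + 41.8 + 39.5
Sum = 260.3 mm
Mean = 260.3 / 8 = 32.54 mm

32.54 mm


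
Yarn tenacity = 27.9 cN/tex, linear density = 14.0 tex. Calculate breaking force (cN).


Formula: Breaking force = Tenacity * Linear density
F = 27.9 cN/tex * 14.0 tex
F = 390.60 cN

390.60 cN


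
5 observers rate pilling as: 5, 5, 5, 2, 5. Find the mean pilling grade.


Formula: Mean = sum / count
Sum = 5 + 5 + 5 + 2 + 5 = 22
Mean = 22 / 5 = 4.4

4.4


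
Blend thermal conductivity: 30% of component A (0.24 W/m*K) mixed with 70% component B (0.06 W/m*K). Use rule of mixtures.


Formula: Blend property = (fraction_A * property_A) + (fraction_B * property_B)
Step 1: Contribution A = 30/100 * 0.24 W/m*K = 0.072 W/m*K
Step 2: Contribution B = 70/100 * 0.06 W/m*K = 0.042 W/m*K
Step 3: Blend thermal conductivity = 0.072 + 0.042 = 0.114 W/m*K

0.114 W/m*K


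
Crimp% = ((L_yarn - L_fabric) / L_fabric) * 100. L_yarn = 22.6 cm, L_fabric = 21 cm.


Formula: Crimp% = ((L_yarn - L_fabric) / L_fabric) * 100
Step 1: Extension = 22.6 - 21 = 1.6 cm
Step 2: Crimp% = (1.6 / 21) * 100
Step 3: Crimp% = 0.07619 * 100 = 7.619% ≈ 7.6%

7.6%


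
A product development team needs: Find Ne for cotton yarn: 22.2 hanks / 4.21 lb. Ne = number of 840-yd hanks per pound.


Formula: Ne = hanks / mass_lb
Substituting: Ne = 22.2 / 4.21
Ne = 5.3

5.3 Ne


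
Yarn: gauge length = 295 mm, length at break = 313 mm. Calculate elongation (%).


Formula: Elongation (%) = ((L_break - L0) / L0) * 100
Step 1: Extension = 313 - 295 = 18 mm
Step 2: Elongation = (18 / 295) * 100
Step 3: Elongation = 0.061017 * 100 = 6.1017% ≈ 6.1%

6.1%


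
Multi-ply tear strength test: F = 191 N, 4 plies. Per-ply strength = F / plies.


Formula: Per-ply strength = Total force / Number of plies
Per-ply = 191 N / 4
Per-ply = 47.75 N

47.75 N


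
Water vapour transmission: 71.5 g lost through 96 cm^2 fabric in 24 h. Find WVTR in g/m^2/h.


Formula: WVTR = mass_loss / (area * time)
Step 1: Convert area: 96 cm^2 = 0.0096 m^2
Step 2: WVTR = 71.5 g / (0.0096 m^2 * 24 h)
Step 3: WVTR = 71.5 / 0.2304 = 310.3 g/m^2/h

310.3 g/m^2/h


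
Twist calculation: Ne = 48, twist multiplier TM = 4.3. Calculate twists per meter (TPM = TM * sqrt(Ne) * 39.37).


Formula: TPM = TM * sqrt(Ne) * 39.37
Step 1: sqrt(Ne) = sqrt(48) = 6.9282
Step 2: TM * sqrt(Ne) = 4.3 * 6.9282 = 29.7913
Step 3: TPM = 29.7913 * 39.37 = 1173 twists/m

1173 twists/m


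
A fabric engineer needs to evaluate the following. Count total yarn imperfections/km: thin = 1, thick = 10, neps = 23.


Formula: Total = thin places + thick places + neps
Total = 1 + 10 + 23
Total = 34 imperfections/km

34 imperfections/km


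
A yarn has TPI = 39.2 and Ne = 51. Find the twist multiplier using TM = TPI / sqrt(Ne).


Formula: TM = TPI / sqrt(Ne)
Step 1: sqrt(Ne) = sqrt(51) = 7.1414
Step 2: TM = 39.2 / 7.1414 = 5.49

5.49 TM


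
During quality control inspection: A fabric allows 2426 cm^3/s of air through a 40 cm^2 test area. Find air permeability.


Formula: Air Permeability = Airflow / Test Area
AP = 2426 cm^3/s / 40 cm^2
AP = 60.7 cm^3/s/cm^2

60.7 cm^3/s/cm^2


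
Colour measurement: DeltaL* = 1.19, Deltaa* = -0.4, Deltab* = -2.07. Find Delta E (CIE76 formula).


Formula: Delta E = sqrt(dL*^2 + da*^2 + db*^2)
Step 1: dL*^2 = 1.19^2 = 1.4161
Step 2: da*^2 = (-0.4)^2 = 0.16
Step 3: db*^2 = (-2.07)^2 = 4.2849
Step 4: Sum = 1.4161 + 0.16 + 4.2849 = 5.861
Step 5: Delta E = sqrt(5.861) = 2.42

2.42 Delta E


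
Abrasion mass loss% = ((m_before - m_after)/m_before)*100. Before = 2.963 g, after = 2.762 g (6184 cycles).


Formula: Mass loss% = ((m_before - m_after) / m_before) * 100
Step 1: Mass loss = 2.963 - 2.762 = 0.201 g
Step 2: Ratio = 0.201 / 2.963 = 0.0678367
Step 3: Mass loss% = 0.0678367 * 100 = 6.78367% ≈ 6.78%

6.78%


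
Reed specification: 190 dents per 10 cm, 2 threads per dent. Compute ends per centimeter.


Formula: EPC = (dents per 10 cm * ends per dent) / 10
Step 1: Total ends per 10 cm = 190 * 2 = 380
Step 2: EPC = 380 / 10 = 38.0 ends/cm

38.0 ends/cm


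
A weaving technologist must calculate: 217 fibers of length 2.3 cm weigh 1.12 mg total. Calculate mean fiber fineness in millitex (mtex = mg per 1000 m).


Formula: fineness (mtex) = mass (mg) / total length (km) = (mass_mg / total_length_m) * 1000
Step 1: Convert fiber length: 2.3 cm = 0.023 m
Step 2: Total fiber length = 217 * 0.023 = 4.991 m
Step 3: Linear density = 1.12 mg / 4.991 m = 0.2244 mg/m
Step 4: fineness = 0.2244 * 1000 = 224.4 mtex

224.4 mtex


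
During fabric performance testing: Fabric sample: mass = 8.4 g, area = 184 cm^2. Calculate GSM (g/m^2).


Formula: GSM = mass_g / area_m2
Step 1: Convert area: 184 cm^2 = 184 / 10000 = 0.0184 m^2
Step 2: GSM = 8.4 g / 0.0184 m^2 = 456.5 g/m^2

456.5 g/m^2


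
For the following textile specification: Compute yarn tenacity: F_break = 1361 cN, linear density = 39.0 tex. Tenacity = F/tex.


Formula: Tenacity = Breaking force / Linear density
Tenacity = 1361 cN / 39.0 tex
Tenacity = 34.90 cN/tex

34.90 cN/tex


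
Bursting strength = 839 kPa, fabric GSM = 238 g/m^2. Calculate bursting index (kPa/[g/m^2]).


Formula: Bursting Index = Bursting Strength / Fabric GSM
BI = 839 kPa / 238 g/m^2
BI = 3.525 kPa/(g/m^2)

3.525 kPa/(g/m^2)


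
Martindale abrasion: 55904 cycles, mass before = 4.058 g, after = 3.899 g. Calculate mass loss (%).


Formula: Mass loss% = ((m_before - m_after) / m_before) * 100
Step 1: Mass loss = 4.058 - 3.899 = 0.159 g
Step 2: Ratio = 0.159 / 4.058 = 0.0391819
Step 3: Mass loss% = 0.0391819 * 100 = 3.91819% ≈ 3.92%

3.92%


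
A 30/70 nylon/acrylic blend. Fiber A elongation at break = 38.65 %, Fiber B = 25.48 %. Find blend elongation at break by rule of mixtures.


Formula: Blend property = (fraction_A * property_A) + (fraction_B * property_B)
Step 1: Contribution A = 30/100 * 38.65 % = 11.595 %
Step 2: Contribution B = 70/100 * 25.48 % = 17.836 %
Step 3: Blend elongation at break = 11.595 + 17.836 = 29.431 %

29.431 %


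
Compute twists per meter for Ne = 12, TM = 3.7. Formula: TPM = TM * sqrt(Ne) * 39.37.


Formula: TPM = TM * sqrt(Ne) * 39.37
Step 1: sqrt(Ne) = sqrt(12) = 3.4641
Step 2: TM * sqrt(Ne) = 3.7 * 3.4641 = 12.8172
Step 3: TPM = 12.8172 * 39.37 = 505 twists/m

505 twists/m


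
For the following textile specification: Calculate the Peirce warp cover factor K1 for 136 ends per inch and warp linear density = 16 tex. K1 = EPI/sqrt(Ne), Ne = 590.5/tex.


Formula: K1 = EPI / sqrt(Ne), with Ne = 590.5 / tex_warp
Step 1: Ne = 590.5 / 16 = 36.906
Step 2: sqrt(Ne) = sqrt(36.906) = 6.075
Step 3: K1 = 136 / 6.075 = 22.4

22.4


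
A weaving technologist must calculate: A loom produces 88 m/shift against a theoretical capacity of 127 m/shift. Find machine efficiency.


Formula: Efficiency% = (Actual output / Theoretical output) * 100
Efficiency% = (88 / 127) * 100
Efficiency% = 0.692913 * 100 = 69.2913% ≈ 69.3%

69.3%


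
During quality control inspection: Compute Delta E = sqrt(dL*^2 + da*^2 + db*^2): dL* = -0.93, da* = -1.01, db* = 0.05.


Formula: Delta E = sqrt(dL*^2 + da*^2 + db*^2)
Step 1: dL*^2 = (-0.93)^2 = 0.8649
Step 2: da*^2 = (-1.01)^2 = 1.0201
Step 3: db*^2 = 0.05^2 = 0.0025
Step 4: Sum = 0.8649 + 1.0201 + 0.0025 = 1.8875
Step 5: Delta E = sqrt(1.8875) = 1.37

1.37 Delta E


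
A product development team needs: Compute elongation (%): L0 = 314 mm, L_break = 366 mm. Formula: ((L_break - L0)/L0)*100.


Formula: Elongation (%) = ((L_break - L0) / L0) * 100
Step 1: Extension = 366 - 314 = 52 mm
Step 2: Elongation = (52 / 314) * 100
Step 3: Elongation = 0.165605 * 100 = 16.5605% ≈ 16.6%

16.6%


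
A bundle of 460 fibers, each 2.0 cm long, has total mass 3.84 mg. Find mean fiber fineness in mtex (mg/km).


Formula: fineness (mtex) = mass (mg) / total length (km) = (mass_mg / total_length_m) * 1000
Step 1: Convert fiber length: 2.0 cm = 0.02 m
Step 2: Total fiber length = 460 * 0.02 = 9.2 m
Step 3: Linear density = 3.84 mg / 9.2 m = 0.4174 mg/m
Step 4: fineness = 0.4174 * 1000 = 417.4 mtex

417.4 mtex


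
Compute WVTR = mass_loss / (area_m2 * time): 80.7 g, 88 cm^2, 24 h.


Formula: WVTR = mass_loss / (area * time)
Step 1: Convert area: 88 cm^2 = 0.0088 m^2
Step 2: WVTR = 80.7 g / (0.0088 m^2 * 24 h)
Step 3: WVTR = 80.7 / 0.2112 = 382.1 g/m^2/h

382.1 g/m^2/h


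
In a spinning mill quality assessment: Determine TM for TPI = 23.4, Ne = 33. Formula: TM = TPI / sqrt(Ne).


Formula: TM = TPI / sqrt(Ne)
Step 1: sqrt(Ne) = sqrt(33) = 5.7446
Step 2: TM = 23.4 / 5.7446 = 4.07

4.07 TM


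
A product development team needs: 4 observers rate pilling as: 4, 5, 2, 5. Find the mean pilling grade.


Formula: Mean = sum / count
Sum = 4 + 5 + 2 + 5 = 16
Mean = 16 / 4 = 4.0

4.0


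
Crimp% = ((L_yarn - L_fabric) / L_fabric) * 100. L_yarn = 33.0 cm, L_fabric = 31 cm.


Formula: Crimp% = ((L_yarn - L_fabric) / L_fabric) * 100
Step 1: Extension = 33.0 - 31 = 2.0 cm
Step 2: Crimp% = (2.0 / 31) * 100
Step 3: Crimp% = 0.064516 * 100 = 6.4516% ≈ 6.5%

6.5%


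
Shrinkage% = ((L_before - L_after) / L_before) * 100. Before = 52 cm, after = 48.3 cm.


Formula: Shrinkage% = ((L_before - L_after) / L_before) * 100
Step 1: Shrinkage = 52 - 48.3 = 3.7 cm
Step 2: Shrinkage% = (3.7 / 52) * 100
Step 3: Shrinkage% = 0.071154 * 100 = 7.1154% ≈ 7.1%

7.1%
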